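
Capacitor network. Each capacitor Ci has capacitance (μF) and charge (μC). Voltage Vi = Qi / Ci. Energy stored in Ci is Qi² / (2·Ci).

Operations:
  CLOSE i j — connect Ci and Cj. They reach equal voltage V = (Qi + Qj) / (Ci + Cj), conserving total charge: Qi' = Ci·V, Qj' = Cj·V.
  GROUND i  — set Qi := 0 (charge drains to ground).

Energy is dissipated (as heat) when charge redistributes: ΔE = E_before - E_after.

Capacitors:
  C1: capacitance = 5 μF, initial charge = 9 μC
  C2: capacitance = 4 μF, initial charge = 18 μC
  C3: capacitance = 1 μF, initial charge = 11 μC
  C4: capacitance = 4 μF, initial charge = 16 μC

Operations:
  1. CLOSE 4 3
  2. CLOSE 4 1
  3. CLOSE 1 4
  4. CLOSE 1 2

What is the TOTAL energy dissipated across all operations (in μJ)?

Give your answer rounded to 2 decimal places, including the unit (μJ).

Initial: C1(5μF, Q=9μC, V=1.80V), C2(4μF, Q=18μC, V=4.50V), C3(1μF, Q=11μC, V=11.00V), C4(4μF, Q=16μC, V=4.00V)
Op 1: CLOSE 4-3: Q_total=27.00, C_total=5.00, V=5.40; Q4=21.60, Q3=5.40; dissipated=19.600
Op 2: CLOSE 4-1: Q_total=30.60, C_total=9.00, V=3.40; Q4=13.60, Q1=17.00; dissipated=14.400
Op 3: CLOSE 1-4: Q_total=30.60, C_total=9.00, V=3.40; Q1=17.00, Q4=13.60; dissipated=0.000
Op 4: CLOSE 1-2: Q_total=35.00, C_total=9.00, V=3.89; Q1=19.44, Q2=15.56; dissipated=1.344
Total dissipated: 35.344 μJ

Answer: 35.34 μJ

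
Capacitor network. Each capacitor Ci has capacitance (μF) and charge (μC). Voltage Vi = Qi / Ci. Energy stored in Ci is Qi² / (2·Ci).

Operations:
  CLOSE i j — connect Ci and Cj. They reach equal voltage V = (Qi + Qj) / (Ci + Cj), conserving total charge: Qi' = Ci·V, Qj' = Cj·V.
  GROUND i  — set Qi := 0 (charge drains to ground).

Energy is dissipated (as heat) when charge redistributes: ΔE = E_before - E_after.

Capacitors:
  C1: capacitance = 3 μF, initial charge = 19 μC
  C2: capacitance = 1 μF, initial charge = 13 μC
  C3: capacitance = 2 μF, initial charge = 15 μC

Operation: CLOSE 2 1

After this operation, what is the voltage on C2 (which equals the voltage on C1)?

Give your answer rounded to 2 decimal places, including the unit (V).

Answer: 8.00 V

Derivation:
Initial: C1(3μF, Q=19μC, V=6.33V), C2(1μF, Q=13μC, V=13.00V), C3(2μF, Q=15μC, V=7.50V)
Op 1: CLOSE 2-1: Q_total=32.00, C_total=4.00, V=8.00; Q2=8.00, Q1=24.00; dissipated=16.667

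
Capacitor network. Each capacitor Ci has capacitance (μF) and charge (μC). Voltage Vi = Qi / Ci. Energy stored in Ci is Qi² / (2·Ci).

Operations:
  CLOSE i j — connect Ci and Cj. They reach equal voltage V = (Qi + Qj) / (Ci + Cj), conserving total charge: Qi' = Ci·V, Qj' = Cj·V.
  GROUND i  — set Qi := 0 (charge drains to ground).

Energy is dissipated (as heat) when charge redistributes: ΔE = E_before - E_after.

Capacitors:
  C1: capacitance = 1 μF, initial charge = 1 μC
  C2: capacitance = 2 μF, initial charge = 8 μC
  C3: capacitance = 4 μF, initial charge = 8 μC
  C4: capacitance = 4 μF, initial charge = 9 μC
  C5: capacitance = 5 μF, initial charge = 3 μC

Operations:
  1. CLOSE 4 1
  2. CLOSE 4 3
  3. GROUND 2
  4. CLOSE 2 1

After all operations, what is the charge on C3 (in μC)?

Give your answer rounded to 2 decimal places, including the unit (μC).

Answer: 8.00 μC

Derivation:
Initial: C1(1μF, Q=1μC, V=1.00V), C2(2μF, Q=8μC, V=4.00V), C3(4μF, Q=8μC, V=2.00V), C4(4μF, Q=9μC, V=2.25V), C5(5μF, Q=3μC, V=0.60V)
Op 1: CLOSE 4-1: Q_total=10.00, C_total=5.00, V=2.00; Q4=8.00, Q1=2.00; dissipated=0.625
Op 2: CLOSE 4-3: Q_total=16.00, C_total=8.00, V=2.00; Q4=8.00, Q3=8.00; dissipated=0.000
Op 3: GROUND 2: Q2=0; energy lost=16.000
Op 4: CLOSE 2-1: Q_total=2.00, C_total=3.00, V=0.67; Q2=1.33, Q1=0.67; dissipated=1.333
Final charges: Q1=0.67, Q2=1.33, Q3=8.00, Q4=8.00, Q5=3.00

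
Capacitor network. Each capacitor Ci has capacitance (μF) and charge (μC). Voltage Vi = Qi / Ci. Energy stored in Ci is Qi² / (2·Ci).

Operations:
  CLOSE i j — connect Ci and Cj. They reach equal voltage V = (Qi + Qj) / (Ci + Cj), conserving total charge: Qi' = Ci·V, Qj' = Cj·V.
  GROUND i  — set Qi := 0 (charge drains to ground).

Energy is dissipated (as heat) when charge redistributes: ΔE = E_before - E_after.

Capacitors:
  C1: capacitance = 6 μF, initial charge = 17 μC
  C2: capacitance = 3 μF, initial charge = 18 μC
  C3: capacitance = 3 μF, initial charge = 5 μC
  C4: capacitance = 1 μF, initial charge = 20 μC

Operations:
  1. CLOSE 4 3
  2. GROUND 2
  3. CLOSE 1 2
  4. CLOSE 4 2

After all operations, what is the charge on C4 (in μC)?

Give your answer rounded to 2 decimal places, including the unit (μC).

Answer: 2.98 μC

Derivation:
Initial: C1(6μF, Q=17μC, V=2.83V), C2(3μF, Q=18μC, V=6.00V), C3(3μF, Q=5μC, V=1.67V), C4(1μF, Q=20μC, V=20.00V)
Op 1: CLOSE 4-3: Q_total=25.00, C_total=4.00, V=6.25; Q4=6.25, Q3=18.75; dissipated=126.042
Op 2: GROUND 2: Q2=0; energy lost=54.000
Op 3: CLOSE 1-2: Q_total=17.00, C_total=9.00, V=1.89; Q1=11.33, Q2=5.67; dissipated=8.028
Op 4: CLOSE 4-2: Q_total=11.92, C_total=4.00, V=2.98; Q4=2.98, Q2=8.94; dissipated=7.132
Final charges: Q1=11.33, Q2=8.94, Q3=18.75, Q4=2.98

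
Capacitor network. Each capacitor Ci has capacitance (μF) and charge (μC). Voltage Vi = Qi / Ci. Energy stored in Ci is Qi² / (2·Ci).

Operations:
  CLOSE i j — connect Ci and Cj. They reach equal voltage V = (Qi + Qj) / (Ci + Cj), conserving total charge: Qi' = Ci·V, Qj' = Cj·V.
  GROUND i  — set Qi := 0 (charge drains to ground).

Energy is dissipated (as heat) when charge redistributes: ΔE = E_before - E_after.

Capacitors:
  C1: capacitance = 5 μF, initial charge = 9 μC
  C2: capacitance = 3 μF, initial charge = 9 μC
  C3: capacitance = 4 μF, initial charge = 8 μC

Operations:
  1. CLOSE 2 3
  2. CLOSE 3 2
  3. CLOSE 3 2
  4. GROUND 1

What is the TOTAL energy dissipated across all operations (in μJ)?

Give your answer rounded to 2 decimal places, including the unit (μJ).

Initial: C1(5μF, Q=9μC, V=1.80V), C2(3μF, Q=9μC, V=3.00V), C3(4μF, Q=8μC, V=2.00V)
Op 1: CLOSE 2-3: Q_total=17.00, C_total=7.00, V=2.43; Q2=7.29, Q3=9.71; dissipated=0.857
Op 2: CLOSE 3-2: Q_total=17.00, C_total=7.00, V=2.43; Q3=9.71, Q2=7.29; dissipated=0.000
Op 3: CLOSE 3-2: Q_total=17.00, C_total=7.00, V=2.43; Q3=9.71, Q2=7.29; dissipated=0.000
Op 4: GROUND 1: Q1=0; energy lost=8.100
Total dissipated: 8.957 μJ

Answer: 8.96 μJ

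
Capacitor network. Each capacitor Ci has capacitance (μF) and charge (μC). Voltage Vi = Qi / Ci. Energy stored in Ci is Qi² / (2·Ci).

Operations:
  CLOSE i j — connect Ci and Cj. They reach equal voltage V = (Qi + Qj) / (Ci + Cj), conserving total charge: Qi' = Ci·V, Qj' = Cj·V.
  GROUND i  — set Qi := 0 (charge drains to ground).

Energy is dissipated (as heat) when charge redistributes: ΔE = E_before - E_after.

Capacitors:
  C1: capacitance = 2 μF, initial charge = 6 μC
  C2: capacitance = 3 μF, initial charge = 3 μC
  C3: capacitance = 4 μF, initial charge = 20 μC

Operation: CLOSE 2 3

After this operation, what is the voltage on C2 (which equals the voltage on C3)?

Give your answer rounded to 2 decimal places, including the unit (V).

Answer: 3.29 V

Derivation:
Initial: C1(2μF, Q=6μC, V=3.00V), C2(3μF, Q=3μC, V=1.00V), C3(4μF, Q=20μC, V=5.00V)
Op 1: CLOSE 2-3: Q_total=23.00, C_total=7.00, V=3.29; Q2=9.86, Q3=13.14; dissipated=13.714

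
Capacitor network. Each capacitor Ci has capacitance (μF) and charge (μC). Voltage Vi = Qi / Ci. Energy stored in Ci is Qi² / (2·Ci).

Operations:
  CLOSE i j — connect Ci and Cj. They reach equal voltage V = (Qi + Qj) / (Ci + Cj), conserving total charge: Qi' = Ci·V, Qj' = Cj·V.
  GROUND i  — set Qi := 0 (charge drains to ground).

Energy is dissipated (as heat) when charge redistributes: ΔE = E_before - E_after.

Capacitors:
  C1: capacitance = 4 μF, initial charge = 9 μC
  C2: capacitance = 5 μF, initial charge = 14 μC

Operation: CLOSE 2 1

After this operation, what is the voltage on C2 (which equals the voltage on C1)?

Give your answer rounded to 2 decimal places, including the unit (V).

Answer: 2.56 V

Derivation:
Initial: C1(4μF, Q=9μC, V=2.25V), C2(5μF, Q=14μC, V=2.80V)
Op 1: CLOSE 2-1: Q_total=23.00, C_total=9.00, V=2.56; Q2=12.78, Q1=10.22; dissipated=0.336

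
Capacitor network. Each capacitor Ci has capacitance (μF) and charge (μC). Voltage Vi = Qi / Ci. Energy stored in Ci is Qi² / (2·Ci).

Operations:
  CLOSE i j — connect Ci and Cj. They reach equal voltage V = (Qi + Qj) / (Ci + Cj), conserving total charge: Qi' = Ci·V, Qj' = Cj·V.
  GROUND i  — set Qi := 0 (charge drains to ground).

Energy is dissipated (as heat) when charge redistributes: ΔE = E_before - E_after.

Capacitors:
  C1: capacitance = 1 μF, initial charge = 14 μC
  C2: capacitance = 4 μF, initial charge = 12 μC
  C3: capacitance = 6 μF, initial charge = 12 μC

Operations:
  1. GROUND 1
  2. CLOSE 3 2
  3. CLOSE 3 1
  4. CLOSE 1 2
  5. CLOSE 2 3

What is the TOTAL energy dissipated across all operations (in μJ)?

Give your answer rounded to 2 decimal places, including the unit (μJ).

Answer: 101.81 μJ

Derivation:
Initial: C1(1μF, Q=14μC, V=14.00V), C2(4μF, Q=12μC, V=3.00V), C3(6μF, Q=12μC, V=2.00V)
Op 1: GROUND 1: Q1=0; energy lost=98.000
Op 2: CLOSE 3-2: Q_total=24.00, C_total=10.00, V=2.40; Q3=14.40, Q2=9.60; dissipated=1.200
Op 3: CLOSE 3-1: Q_total=14.40, C_total=7.00, V=2.06; Q3=12.34, Q1=2.06; dissipated=2.469
Op 4: CLOSE 1-2: Q_total=11.66, C_total=5.00, V=2.33; Q1=2.33, Q2=9.33; dissipated=0.047
Op 5: CLOSE 2-3: Q_total=21.67, C_total=10.00, V=2.17; Q2=8.67, Q3=13.00; dissipated=0.090
Total dissipated: 101.806 μJ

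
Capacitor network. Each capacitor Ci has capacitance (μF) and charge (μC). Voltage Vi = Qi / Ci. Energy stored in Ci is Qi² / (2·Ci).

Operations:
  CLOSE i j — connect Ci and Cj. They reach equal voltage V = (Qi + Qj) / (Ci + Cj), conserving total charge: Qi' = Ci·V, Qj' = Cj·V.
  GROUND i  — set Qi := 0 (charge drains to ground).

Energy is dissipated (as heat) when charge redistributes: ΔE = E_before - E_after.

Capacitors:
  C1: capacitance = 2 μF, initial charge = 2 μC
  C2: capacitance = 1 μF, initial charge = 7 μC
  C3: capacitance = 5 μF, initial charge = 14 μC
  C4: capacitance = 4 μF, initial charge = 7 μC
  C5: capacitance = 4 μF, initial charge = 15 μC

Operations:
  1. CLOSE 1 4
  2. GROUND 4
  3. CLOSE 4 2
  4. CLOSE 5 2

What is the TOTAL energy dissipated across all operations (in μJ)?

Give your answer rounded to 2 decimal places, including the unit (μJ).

Answer: 26.68 μJ

Derivation:
Initial: C1(2μF, Q=2μC, V=1.00V), C2(1μF, Q=7μC, V=7.00V), C3(5μF, Q=14μC, V=2.80V), C4(4μF, Q=7μC, V=1.75V), C5(4μF, Q=15μC, V=3.75V)
Op 1: CLOSE 1-4: Q_total=9.00, C_total=6.00, V=1.50; Q1=3.00, Q4=6.00; dissipated=0.375
Op 2: GROUND 4: Q4=0; energy lost=4.500
Op 3: CLOSE 4-2: Q_total=7.00, C_total=5.00, V=1.40; Q4=5.60, Q2=1.40; dissipated=19.600
Op 4: CLOSE 5-2: Q_total=16.40, C_total=5.00, V=3.28; Q5=13.12, Q2=3.28; dissipated=2.209
Total dissipated: 26.684 μJ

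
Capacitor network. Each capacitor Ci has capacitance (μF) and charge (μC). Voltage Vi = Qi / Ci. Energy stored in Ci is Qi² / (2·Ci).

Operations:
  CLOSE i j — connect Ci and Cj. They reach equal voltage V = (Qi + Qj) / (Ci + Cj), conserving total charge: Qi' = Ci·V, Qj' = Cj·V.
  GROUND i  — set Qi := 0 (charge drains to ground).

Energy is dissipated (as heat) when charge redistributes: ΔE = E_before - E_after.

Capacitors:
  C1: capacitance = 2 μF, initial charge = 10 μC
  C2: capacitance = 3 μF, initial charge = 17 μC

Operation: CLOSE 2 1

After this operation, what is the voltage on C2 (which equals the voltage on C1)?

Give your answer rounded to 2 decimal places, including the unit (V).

Initial: C1(2μF, Q=10μC, V=5.00V), C2(3μF, Q=17μC, V=5.67V)
Op 1: CLOSE 2-1: Q_total=27.00, C_total=5.00, V=5.40; Q2=16.20, Q1=10.80; dissipated=0.267

Answer: 5.40 V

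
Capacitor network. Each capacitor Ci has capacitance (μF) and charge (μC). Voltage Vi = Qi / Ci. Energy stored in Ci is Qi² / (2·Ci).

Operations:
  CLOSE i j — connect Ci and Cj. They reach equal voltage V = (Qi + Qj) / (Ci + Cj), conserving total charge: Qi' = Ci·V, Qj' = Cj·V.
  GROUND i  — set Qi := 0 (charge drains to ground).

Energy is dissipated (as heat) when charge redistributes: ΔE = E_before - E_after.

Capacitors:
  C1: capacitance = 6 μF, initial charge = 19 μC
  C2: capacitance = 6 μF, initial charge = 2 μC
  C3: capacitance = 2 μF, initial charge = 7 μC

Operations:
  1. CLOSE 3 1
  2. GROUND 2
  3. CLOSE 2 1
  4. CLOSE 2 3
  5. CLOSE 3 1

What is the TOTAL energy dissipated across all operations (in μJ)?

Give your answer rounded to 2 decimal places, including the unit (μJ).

Answer: 18.36 μJ

Derivation:
Initial: C1(6μF, Q=19μC, V=3.17V), C2(6μF, Q=2μC, V=0.33V), C3(2μF, Q=7μC, V=3.50V)
Op 1: CLOSE 3-1: Q_total=26.00, C_total=8.00, V=3.25; Q3=6.50, Q1=19.50; dissipated=0.083
Op 2: GROUND 2: Q2=0; energy lost=0.333
Op 3: CLOSE 2-1: Q_total=19.50, C_total=12.00, V=1.62; Q2=9.75, Q1=9.75; dissipated=15.844
Op 4: CLOSE 2-3: Q_total=16.25, C_total=8.00, V=2.03; Q2=12.19, Q3=4.06; dissipated=1.980
Op 5: CLOSE 3-1: Q_total=13.81, C_total=8.00, V=1.73; Q3=3.45, Q1=10.36; dissipated=0.124
Total dissipated: 18.365 μJ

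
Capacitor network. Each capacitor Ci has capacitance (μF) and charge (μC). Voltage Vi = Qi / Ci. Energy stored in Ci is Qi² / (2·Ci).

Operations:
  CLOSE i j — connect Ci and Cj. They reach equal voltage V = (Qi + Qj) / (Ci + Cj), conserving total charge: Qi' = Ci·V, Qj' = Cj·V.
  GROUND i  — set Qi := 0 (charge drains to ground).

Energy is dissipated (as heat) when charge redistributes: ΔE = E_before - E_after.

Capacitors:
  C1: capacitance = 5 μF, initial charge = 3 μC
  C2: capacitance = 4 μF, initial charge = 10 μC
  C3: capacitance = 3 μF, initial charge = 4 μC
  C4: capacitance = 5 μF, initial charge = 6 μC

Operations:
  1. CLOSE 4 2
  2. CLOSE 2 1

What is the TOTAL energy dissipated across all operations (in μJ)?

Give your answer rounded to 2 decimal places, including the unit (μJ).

Answer: 3.42 μJ

Derivation:
Initial: C1(5μF, Q=3μC, V=0.60V), C2(4μF, Q=10μC, V=2.50V), C3(3μF, Q=4μC, V=1.33V), C4(5μF, Q=6μC, V=1.20V)
Op 1: CLOSE 4-2: Q_total=16.00, C_total=9.00, V=1.78; Q4=8.89, Q2=7.11; dissipated=1.878
Op 2: CLOSE 2-1: Q_total=10.11, C_total=9.00, V=1.12; Q2=4.49, Q1=5.62; dissipated=1.541
Total dissipated: 3.419 μJ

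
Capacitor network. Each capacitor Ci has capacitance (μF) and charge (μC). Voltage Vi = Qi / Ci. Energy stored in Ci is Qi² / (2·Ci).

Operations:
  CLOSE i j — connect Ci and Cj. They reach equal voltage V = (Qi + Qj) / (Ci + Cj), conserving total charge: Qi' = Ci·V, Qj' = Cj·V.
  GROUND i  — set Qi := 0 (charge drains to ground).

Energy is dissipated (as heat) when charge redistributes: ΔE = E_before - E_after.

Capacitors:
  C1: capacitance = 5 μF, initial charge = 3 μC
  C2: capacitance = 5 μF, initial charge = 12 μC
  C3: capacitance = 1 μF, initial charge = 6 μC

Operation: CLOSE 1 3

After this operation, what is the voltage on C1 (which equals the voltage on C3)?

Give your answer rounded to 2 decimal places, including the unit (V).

Answer: 1.50 V

Derivation:
Initial: C1(5μF, Q=3μC, V=0.60V), C2(5μF, Q=12μC, V=2.40V), C3(1μF, Q=6μC, V=6.00V)
Op 1: CLOSE 1-3: Q_total=9.00, C_total=6.00, V=1.50; Q1=7.50, Q3=1.50; dissipated=12.150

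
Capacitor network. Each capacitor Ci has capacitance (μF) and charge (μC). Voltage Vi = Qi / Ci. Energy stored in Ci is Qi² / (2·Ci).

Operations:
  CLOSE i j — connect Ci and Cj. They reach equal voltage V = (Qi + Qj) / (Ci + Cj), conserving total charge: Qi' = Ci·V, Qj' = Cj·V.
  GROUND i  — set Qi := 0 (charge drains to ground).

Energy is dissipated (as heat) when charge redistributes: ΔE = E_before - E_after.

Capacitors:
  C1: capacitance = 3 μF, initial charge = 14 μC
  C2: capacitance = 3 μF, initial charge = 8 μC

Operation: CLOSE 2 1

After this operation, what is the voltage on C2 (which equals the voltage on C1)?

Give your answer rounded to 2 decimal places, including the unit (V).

Answer: 3.67 V

Derivation:
Initial: C1(3μF, Q=14μC, V=4.67V), C2(3μF, Q=8μC, V=2.67V)
Op 1: CLOSE 2-1: Q_total=22.00, C_total=6.00, V=3.67; Q2=11.00, Q1=11.00; dissipated=3.000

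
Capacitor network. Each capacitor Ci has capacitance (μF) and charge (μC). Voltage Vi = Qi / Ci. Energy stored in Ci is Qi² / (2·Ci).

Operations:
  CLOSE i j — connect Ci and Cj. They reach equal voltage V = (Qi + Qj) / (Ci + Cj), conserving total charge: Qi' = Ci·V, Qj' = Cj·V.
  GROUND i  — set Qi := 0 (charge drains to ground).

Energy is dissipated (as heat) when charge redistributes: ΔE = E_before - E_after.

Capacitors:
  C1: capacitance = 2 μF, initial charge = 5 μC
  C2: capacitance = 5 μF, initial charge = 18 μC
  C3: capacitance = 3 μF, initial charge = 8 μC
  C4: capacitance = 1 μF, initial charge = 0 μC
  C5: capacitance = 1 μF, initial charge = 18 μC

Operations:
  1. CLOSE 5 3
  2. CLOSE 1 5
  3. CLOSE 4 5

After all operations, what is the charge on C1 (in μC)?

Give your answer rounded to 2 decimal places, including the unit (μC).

Initial: C1(2μF, Q=5μC, V=2.50V), C2(5μF, Q=18μC, V=3.60V), C3(3μF, Q=8μC, V=2.67V), C4(1μF, Q=0μC, V=0.00V), C5(1μF, Q=18μC, V=18.00V)
Op 1: CLOSE 5-3: Q_total=26.00, C_total=4.00, V=6.50; Q5=6.50, Q3=19.50; dissipated=88.167
Op 2: CLOSE 1-5: Q_total=11.50, C_total=3.00, V=3.83; Q1=7.67, Q5=3.83; dissipated=5.333
Op 3: CLOSE 4-5: Q_total=3.83, C_total=2.00, V=1.92; Q4=1.92, Q5=1.92; dissipated=3.674
Final charges: Q1=7.67, Q2=18.00, Q3=19.50, Q4=1.92, Q5=1.92

Answer: 7.67 μC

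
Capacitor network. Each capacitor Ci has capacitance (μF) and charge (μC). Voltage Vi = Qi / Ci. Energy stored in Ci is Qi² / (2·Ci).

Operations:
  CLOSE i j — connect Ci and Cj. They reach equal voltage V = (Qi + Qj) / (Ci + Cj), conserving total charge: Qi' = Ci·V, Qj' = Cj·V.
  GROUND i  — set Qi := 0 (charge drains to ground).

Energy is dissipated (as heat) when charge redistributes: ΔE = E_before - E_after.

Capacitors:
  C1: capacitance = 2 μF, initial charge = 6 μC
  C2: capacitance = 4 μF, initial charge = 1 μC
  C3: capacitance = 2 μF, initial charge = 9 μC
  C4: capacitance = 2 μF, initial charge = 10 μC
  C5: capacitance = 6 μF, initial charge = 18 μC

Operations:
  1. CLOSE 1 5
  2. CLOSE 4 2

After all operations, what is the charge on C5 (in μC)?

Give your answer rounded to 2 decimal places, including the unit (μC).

Initial: C1(2μF, Q=6μC, V=3.00V), C2(4μF, Q=1μC, V=0.25V), C3(2μF, Q=9μC, V=4.50V), C4(2μF, Q=10μC, V=5.00V), C5(6μF, Q=18μC, V=3.00V)
Op 1: CLOSE 1-5: Q_total=24.00, C_total=8.00, V=3.00; Q1=6.00, Q5=18.00; dissipated=0.000
Op 2: CLOSE 4-2: Q_total=11.00, C_total=6.00, V=1.83; Q4=3.67, Q2=7.33; dissipated=15.042
Final charges: Q1=6.00, Q2=7.33, Q3=9.00, Q4=3.67, Q5=18.00

Answer: 18.00 μC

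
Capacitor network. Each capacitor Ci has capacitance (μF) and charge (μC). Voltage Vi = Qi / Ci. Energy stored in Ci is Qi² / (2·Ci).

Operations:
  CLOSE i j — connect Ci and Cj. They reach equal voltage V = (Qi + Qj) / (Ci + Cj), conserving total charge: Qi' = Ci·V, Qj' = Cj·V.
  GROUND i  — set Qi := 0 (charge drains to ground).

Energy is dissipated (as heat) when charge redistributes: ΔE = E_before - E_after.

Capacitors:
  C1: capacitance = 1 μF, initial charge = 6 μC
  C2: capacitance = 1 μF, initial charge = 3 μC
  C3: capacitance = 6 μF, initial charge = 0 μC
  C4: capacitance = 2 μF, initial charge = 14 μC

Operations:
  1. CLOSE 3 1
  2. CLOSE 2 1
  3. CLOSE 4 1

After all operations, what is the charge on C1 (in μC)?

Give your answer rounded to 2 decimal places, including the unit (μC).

Answer: 5.31 μC

Derivation:
Initial: C1(1μF, Q=6μC, V=6.00V), C2(1μF, Q=3μC, V=3.00V), C3(6μF, Q=0μC, V=0.00V), C4(2μF, Q=14μC, V=7.00V)
Op 1: CLOSE 3-1: Q_total=6.00, C_total=7.00, V=0.86; Q3=5.14, Q1=0.86; dissipated=15.429
Op 2: CLOSE 2-1: Q_total=3.86, C_total=2.00, V=1.93; Q2=1.93, Q1=1.93; dissipated=1.148
Op 3: CLOSE 4-1: Q_total=15.93, C_total=3.00, V=5.31; Q4=10.62, Q1=5.31; dissipated=8.573
Final charges: Q1=5.31, Q2=1.93, Q3=5.14, Q4=10.62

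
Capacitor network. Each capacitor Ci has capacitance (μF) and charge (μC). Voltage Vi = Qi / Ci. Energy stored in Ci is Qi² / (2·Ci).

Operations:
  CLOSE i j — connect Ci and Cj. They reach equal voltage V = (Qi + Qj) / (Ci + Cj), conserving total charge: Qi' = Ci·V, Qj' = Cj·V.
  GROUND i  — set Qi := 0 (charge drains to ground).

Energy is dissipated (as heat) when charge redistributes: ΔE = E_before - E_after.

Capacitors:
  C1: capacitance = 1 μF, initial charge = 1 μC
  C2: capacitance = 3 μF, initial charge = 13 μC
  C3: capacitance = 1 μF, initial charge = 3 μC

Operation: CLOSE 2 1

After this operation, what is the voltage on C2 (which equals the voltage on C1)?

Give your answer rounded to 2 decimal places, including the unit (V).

Initial: C1(1μF, Q=1μC, V=1.00V), C2(3μF, Q=13μC, V=4.33V), C3(1μF, Q=3μC, V=3.00V)
Op 1: CLOSE 2-1: Q_total=14.00, C_total=4.00, V=3.50; Q2=10.50, Q1=3.50; dissipated=4.167

Answer: 3.50 V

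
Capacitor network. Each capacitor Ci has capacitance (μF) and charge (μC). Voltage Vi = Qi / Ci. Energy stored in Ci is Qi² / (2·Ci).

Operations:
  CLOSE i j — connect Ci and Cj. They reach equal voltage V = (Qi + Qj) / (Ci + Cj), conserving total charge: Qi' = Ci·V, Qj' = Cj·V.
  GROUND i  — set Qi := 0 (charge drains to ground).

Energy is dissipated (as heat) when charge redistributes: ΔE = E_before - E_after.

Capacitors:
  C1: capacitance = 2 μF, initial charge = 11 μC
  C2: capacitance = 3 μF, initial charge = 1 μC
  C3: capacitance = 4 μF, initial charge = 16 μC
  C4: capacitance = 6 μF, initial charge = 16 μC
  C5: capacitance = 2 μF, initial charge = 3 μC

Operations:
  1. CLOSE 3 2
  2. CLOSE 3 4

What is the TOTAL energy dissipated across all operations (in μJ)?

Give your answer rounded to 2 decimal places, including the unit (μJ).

Initial: C1(2μF, Q=11μC, V=5.50V), C2(3μF, Q=1μC, V=0.33V), C3(4μF, Q=16μC, V=4.00V), C4(6μF, Q=16μC, V=2.67V), C5(2μF, Q=3μC, V=1.50V)
Op 1: CLOSE 3-2: Q_total=17.00, C_total=7.00, V=2.43; Q3=9.71, Q2=7.29; dissipated=11.524
Op 2: CLOSE 3-4: Q_total=25.71, C_total=10.00, V=2.57; Q3=10.29, Q4=15.43; dissipated=0.068
Total dissipated: 11.592 μJ

Answer: 11.59 μJ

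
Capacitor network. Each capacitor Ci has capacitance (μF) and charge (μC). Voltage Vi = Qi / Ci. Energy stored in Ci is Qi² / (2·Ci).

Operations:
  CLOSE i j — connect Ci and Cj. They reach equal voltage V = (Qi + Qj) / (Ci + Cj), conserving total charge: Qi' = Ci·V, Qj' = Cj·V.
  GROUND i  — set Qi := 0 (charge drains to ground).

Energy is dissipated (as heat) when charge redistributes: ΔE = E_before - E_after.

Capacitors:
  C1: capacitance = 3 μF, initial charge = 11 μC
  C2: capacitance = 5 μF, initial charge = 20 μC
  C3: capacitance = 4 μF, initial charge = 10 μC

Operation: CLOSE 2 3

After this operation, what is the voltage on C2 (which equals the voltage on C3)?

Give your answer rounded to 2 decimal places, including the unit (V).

Initial: C1(3μF, Q=11μC, V=3.67V), C2(5μF, Q=20μC, V=4.00V), C3(4μF, Q=10μC, V=2.50V)
Op 1: CLOSE 2-3: Q_total=30.00, C_total=9.00, V=3.33; Q2=16.67, Q3=13.33; dissipated=2.500

Answer: 3.33 V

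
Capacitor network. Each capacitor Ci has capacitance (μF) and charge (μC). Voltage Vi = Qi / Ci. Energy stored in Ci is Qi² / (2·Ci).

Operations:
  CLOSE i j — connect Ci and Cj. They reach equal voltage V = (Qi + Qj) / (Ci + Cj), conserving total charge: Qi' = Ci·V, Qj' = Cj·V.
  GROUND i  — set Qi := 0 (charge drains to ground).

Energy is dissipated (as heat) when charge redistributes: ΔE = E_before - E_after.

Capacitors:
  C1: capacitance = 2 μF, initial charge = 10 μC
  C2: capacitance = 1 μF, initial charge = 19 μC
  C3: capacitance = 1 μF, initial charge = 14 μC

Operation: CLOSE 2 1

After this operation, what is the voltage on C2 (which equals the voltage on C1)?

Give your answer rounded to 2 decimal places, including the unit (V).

Answer: 9.67 V

Derivation:
Initial: C1(2μF, Q=10μC, V=5.00V), C2(1μF, Q=19μC, V=19.00V), C3(1μF, Q=14μC, V=14.00V)
Op 1: CLOSE 2-1: Q_total=29.00, C_total=3.00, V=9.67; Q2=9.67, Q1=19.33; dissipated=65.333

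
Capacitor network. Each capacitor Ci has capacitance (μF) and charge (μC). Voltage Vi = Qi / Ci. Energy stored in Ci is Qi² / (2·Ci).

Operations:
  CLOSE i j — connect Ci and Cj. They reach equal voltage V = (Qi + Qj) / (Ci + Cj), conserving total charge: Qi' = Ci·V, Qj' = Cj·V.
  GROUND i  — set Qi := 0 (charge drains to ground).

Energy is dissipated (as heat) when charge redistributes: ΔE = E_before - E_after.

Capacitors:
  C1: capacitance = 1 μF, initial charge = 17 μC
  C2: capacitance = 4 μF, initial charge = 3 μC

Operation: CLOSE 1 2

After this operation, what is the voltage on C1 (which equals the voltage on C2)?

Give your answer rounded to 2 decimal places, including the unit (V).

Answer: 4.00 V

Derivation:
Initial: C1(1μF, Q=17μC, V=17.00V), C2(4μF, Q=3μC, V=0.75V)
Op 1: CLOSE 1-2: Q_total=20.00, C_total=5.00, V=4.00; Q1=4.00, Q2=16.00; dissipated=105.625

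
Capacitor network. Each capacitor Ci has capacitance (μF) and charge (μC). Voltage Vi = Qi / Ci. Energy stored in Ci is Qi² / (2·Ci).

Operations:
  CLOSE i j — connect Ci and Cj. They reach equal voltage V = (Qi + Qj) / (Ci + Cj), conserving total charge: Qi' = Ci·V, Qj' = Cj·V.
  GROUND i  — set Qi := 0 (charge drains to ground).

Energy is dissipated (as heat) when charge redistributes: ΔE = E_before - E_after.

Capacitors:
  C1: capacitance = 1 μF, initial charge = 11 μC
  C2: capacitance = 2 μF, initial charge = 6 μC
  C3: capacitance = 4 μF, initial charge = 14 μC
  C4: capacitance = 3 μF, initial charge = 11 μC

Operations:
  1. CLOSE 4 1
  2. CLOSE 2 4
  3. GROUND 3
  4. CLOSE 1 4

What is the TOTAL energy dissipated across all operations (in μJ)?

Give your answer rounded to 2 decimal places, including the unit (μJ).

Answer: 48.79 μJ

Derivation:
Initial: C1(1μF, Q=11μC, V=11.00V), C2(2μF, Q=6μC, V=3.00V), C3(4μF, Q=14μC, V=3.50V), C4(3μF, Q=11μC, V=3.67V)
Op 1: CLOSE 4-1: Q_total=22.00, C_total=4.00, V=5.50; Q4=16.50, Q1=5.50; dissipated=20.167
Op 2: CLOSE 2-4: Q_total=22.50, C_total=5.00, V=4.50; Q2=9.00, Q4=13.50; dissipated=3.750
Op 3: GROUND 3: Q3=0; energy lost=24.500
Op 4: CLOSE 1-4: Q_total=19.00, C_total=4.00, V=4.75; Q1=4.75, Q4=14.25; dissipated=0.375
Total dissipated: 48.792 μJ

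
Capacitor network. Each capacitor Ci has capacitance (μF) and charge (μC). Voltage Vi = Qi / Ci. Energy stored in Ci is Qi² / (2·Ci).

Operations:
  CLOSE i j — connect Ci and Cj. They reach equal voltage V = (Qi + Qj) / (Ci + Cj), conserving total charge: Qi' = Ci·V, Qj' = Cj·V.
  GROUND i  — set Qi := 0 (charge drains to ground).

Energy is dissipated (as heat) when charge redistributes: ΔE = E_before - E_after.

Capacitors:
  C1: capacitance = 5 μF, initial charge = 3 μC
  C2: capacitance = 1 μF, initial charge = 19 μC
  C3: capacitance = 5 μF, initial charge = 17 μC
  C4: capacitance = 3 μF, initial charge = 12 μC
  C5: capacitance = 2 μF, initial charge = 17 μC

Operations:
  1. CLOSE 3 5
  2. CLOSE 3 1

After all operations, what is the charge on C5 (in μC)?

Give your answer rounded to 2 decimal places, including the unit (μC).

Initial: C1(5μF, Q=3μC, V=0.60V), C2(1μF, Q=19μC, V=19.00V), C3(5μF, Q=17μC, V=3.40V), C4(3μF, Q=12μC, V=4.00V), C5(2μF, Q=17μC, V=8.50V)
Op 1: CLOSE 3-5: Q_total=34.00, C_total=7.00, V=4.86; Q3=24.29, Q5=9.71; dissipated=18.579
Op 2: CLOSE 3-1: Q_total=27.29, C_total=10.00, V=2.73; Q3=13.64, Q1=13.64; dissipated=22.654
Final charges: Q1=13.64, Q2=19.00, Q3=13.64, Q4=12.00, Q5=9.71

Answer: 9.71 μC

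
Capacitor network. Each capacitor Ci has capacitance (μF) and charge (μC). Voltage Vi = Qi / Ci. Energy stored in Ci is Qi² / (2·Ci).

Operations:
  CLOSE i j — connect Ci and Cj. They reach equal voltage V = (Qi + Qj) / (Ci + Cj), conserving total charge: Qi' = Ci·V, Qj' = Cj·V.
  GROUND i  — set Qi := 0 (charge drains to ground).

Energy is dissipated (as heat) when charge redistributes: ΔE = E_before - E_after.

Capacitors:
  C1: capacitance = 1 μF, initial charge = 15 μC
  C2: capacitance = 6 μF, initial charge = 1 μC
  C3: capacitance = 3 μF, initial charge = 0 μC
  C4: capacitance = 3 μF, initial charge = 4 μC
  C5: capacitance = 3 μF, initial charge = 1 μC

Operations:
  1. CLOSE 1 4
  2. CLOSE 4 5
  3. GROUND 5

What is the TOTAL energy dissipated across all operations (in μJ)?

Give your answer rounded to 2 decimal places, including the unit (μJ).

Initial: C1(1μF, Q=15μC, V=15.00V), C2(6μF, Q=1μC, V=0.17V), C3(3μF, Q=0μC, V=0.00V), C4(3μF, Q=4μC, V=1.33V), C5(3μF, Q=1μC, V=0.33V)
Op 1: CLOSE 1-4: Q_total=19.00, C_total=4.00, V=4.75; Q1=4.75, Q4=14.25; dissipated=70.042
Op 2: CLOSE 4-5: Q_total=15.25, C_total=6.00, V=2.54; Q4=7.62, Q5=7.62; dissipated=14.630
Op 3: GROUND 5: Q5=0; energy lost=9.690
Total dissipated: 94.362 μJ

Answer: 94.36 μJ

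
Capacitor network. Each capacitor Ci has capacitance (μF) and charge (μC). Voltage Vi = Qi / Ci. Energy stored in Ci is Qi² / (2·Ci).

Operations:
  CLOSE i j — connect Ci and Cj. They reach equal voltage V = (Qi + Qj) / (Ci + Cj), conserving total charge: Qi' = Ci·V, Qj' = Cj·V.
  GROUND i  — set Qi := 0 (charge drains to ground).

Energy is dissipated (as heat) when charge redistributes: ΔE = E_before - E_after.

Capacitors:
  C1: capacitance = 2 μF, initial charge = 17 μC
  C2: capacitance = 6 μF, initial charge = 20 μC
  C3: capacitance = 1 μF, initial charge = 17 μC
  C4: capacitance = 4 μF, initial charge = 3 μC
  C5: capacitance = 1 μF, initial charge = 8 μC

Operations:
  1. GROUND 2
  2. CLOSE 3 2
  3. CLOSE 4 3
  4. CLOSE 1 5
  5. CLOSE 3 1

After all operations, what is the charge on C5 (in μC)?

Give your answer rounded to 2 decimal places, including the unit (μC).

Answer: 8.33 μC

Derivation:
Initial: C1(2μF, Q=17μC, V=8.50V), C2(6μF, Q=20μC, V=3.33V), C3(1μF, Q=17μC, V=17.00V), C4(4μF, Q=3μC, V=0.75V), C5(1μF, Q=8μC, V=8.00V)
Op 1: GROUND 2: Q2=0; energy lost=33.333
Op 2: CLOSE 3-2: Q_total=17.00, C_total=7.00, V=2.43; Q3=2.43, Q2=14.57; dissipated=123.857
Op 3: CLOSE 4-3: Q_total=5.43, C_total=5.00, V=1.09; Q4=4.34, Q3=1.09; dissipated=1.127
Op 4: CLOSE 1-5: Q_total=25.00, C_total=3.00, V=8.33; Q1=16.67, Q5=8.33; dissipated=0.083
Op 5: CLOSE 3-1: Q_total=17.75, C_total=3.00, V=5.92; Q3=5.92, Q1=11.83; dissipated=17.509
Final charges: Q1=11.83, Q2=14.57, Q3=5.92, Q4=4.34, Q5=8.33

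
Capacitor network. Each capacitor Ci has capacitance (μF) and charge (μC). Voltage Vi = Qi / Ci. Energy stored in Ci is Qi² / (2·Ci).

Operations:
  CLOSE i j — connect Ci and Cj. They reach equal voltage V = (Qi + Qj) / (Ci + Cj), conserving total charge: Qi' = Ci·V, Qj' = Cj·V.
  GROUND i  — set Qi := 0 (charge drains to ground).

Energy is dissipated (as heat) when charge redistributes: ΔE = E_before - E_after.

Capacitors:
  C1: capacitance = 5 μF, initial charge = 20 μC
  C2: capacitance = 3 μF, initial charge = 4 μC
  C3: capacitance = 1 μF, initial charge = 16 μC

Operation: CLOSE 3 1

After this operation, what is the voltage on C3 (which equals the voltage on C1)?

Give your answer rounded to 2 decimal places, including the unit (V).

Initial: C1(5μF, Q=20μC, V=4.00V), C2(3μF, Q=4μC, V=1.33V), C3(1μF, Q=16μC, V=16.00V)
Op 1: CLOSE 3-1: Q_total=36.00, C_total=6.00, V=6.00; Q3=6.00, Q1=30.00; dissipated=60.000

Answer: 6.00 V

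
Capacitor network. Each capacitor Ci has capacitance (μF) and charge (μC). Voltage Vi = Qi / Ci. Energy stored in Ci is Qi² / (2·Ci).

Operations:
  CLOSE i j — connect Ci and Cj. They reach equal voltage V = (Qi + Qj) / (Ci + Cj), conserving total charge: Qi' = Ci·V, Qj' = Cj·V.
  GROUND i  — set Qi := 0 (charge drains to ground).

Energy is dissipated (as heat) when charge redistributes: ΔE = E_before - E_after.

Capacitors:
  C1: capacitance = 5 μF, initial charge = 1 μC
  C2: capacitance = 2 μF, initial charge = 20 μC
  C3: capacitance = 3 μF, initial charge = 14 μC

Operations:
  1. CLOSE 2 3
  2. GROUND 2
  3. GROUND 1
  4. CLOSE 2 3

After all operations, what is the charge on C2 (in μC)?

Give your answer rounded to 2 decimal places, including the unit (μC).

Initial: C1(5μF, Q=1μC, V=0.20V), C2(2μF, Q=20μC, V=10.00V), C3(3μF, Q=14μC, V=4.67V)
Op 1: CLOSE 2-3: Q_total=34.00, C_total=5.00, V=6.80; Q2=13.60, Q3=20.40; dissipated=17.067
Op 2: GROUND 2: Q2=0; energy lost=46.240
Op 3: GROUND 1: Q1=0; energy lost=0.100
Op 4: CLOSE 2-3: Q_total=20.40, C_total=5.00, V=4.08; Q2=8.16, Q3=12.24; dissipated=27.744
Final charges: Q1=0.00, Q2=8.16, Q3=12.24

Answer: 8.16 μC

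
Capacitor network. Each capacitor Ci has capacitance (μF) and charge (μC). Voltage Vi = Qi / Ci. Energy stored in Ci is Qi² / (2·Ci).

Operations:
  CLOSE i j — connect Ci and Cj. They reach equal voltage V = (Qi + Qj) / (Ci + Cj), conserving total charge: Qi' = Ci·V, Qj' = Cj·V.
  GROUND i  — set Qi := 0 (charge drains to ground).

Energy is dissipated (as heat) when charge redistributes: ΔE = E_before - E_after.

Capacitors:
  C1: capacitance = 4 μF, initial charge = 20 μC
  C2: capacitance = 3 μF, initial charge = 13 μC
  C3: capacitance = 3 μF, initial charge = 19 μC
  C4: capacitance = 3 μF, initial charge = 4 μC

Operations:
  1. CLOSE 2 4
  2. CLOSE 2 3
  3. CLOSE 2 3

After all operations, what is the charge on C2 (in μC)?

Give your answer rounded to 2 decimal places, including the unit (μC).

Answer: 13.75 μC

Derivation:
Initial: C1(4μF, Q=20μC, V=5.00V), C2(3μF, Q=13μC, V=4.33V), C3(3μF, Q=19μC, V=6.33V), C4(3μF, Q=4μC, V=1.33V)
Op 1: CLOSE 2-4: Q_total=17.00, C_total=6.00, V=2.83; Q2=8.50, Q4=8.50; dissipated=6.750
Op 2: CLOSE 2-3: Q_total=27.50, C_total=6.00, V=4.58; Q2=13.75, Q3=13.75; dissipated=9.188
Op 3: CLOSE 2-3: Q_total=27.50, C_total=6.00, V=4.58; Q2=13.75, Q3=13.75; dissipated=0.000
Final charges: Q1=20.00, Q2=13.75, Q3=13.75, Q4=8.50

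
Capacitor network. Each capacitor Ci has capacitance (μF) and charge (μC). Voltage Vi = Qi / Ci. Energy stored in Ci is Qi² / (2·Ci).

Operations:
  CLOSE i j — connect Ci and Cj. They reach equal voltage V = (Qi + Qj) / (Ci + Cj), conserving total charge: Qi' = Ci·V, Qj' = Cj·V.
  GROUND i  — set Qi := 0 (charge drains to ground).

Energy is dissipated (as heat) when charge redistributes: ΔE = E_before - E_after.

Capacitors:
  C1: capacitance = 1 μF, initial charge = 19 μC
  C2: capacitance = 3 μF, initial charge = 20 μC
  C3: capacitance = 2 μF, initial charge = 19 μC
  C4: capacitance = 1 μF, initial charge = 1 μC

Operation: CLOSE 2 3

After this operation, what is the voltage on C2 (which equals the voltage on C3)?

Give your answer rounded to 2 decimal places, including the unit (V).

Initial: C1(1μF, Q=19μC, V=19.00V), C2(3μF, Q=20μC, V=6.67V), C3(2μF, Q=19μC, V=9.50V), C4(1μF, Q=1μC, V=1.00V)
Op 1: CLOSE 2-3: Q_total=39.00, C_total=5.00, V=7.80; Q2=23.40, Q3=15.60; dissipated=4.817

Answer: 7.80 V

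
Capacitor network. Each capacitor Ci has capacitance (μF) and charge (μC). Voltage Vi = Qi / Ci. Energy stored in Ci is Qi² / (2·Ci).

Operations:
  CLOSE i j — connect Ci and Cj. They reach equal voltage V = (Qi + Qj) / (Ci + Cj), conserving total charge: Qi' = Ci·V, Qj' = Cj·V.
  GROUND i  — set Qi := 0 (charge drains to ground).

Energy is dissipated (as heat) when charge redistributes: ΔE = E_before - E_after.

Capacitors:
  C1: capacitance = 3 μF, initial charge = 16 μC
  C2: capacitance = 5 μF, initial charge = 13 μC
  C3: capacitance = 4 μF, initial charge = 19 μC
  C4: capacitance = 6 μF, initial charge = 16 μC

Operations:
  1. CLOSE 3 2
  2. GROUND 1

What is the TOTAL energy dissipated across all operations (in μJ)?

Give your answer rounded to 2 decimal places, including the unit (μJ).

Initial: C1(3μF, Q=16μC, V=5.33V), C2(5μF, Q=13μC, V=2.60V), C3(4μF, Q=19μC, V=4.75V), C4(6μF, Q=16μC, V=2.67V)
Op 1: CLOSE 3-2: Q_total=32.00, C_total=9.00, V=3.56; Q3=14.22, Q2=17.78; dissipated=5.136
Op 2: GROUND 1: Q1=0; energy lost=42.667
Total dissipated: 47.803 μJ

Answer: 47.80 μJ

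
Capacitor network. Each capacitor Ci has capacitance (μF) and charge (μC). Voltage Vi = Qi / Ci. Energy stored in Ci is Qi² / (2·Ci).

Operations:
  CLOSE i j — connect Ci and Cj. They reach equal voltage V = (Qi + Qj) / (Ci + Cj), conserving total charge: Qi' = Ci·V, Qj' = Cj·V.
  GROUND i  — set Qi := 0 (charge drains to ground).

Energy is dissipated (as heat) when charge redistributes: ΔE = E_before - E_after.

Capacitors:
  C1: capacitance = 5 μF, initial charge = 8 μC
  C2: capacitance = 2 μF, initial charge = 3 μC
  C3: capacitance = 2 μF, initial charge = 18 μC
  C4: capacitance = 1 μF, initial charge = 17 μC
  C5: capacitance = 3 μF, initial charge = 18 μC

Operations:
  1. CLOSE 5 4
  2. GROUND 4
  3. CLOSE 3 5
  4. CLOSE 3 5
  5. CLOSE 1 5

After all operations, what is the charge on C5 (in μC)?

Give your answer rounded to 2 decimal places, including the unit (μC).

Initial: C1(5μF, Q=8μC, V=1.60V), C2(2μF, Q=3μC, V=1.50V), C3(2μF, Q=18μC, V=9.00V), C4(1μF, Q=17μC, V=17.00V), C5(3μF, Q=18μC, V=6.00V)
Op 1: CLOSE 5-4: Q_total=35.00, C_total=4.00, V=8.75; Q5=26.25, Q4=8.75; dissipated=45.375
Op 2: GROUND 4: Q4=0; energy lost=38.281
Op 3: CLOSE 3-5: Q_total=44.25, C_total=5.00, V=8.85; Q3=17.70, Q5=26.55; dissipated=0.037
Op 4: CLOSE 3-5: Q_total=44.25, C_total=5.00, V=8.85; Q3=17.70, Q5=26.55; dissipated=0.000
Op 5: CLOSE 1-5: Q_total=34.55, C_total=8.00, V=4.32; Q1=21.59, Q5=12.96; dissipated=49.277
Final charges: Q1=21.59, Q2=3.00, Q3=17.70, Q4=0.00, Q5=12.96

Answer: 12.96 μC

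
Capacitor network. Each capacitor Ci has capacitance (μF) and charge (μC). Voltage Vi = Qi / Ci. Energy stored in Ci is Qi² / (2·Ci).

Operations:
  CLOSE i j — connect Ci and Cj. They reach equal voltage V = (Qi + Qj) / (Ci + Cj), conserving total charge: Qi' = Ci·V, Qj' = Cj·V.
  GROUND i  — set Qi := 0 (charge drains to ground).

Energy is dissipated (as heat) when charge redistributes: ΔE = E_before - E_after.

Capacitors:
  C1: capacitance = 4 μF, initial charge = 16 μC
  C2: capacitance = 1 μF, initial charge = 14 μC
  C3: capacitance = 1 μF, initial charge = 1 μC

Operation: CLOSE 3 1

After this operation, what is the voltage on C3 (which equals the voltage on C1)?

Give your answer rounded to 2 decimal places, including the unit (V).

Answer: 3.40 V

Derivation:
Initial: C1(4μF, Q=16μC, V=4.00V), C2(1μF, Q=14μC, V=14.00V), C3(1μF, Q=1μC, V=1.00V)
Op 1: CLOSE 3-1: Q_total=17.00, C_total=5.00, V=3.40; Q3=3.40, Q1=13.60; dissipated=3.600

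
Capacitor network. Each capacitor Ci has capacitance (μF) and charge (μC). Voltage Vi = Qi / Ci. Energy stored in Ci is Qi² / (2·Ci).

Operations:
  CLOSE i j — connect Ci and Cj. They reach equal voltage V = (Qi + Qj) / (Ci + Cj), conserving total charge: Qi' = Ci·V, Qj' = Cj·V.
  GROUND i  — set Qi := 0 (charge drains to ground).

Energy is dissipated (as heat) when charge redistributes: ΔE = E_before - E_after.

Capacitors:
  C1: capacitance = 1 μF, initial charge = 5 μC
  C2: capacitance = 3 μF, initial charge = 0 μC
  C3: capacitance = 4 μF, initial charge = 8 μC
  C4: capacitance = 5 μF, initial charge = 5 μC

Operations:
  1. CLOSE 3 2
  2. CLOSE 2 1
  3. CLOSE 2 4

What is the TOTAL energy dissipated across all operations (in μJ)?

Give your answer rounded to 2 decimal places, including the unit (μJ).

Initial: C1(1μF, Q=5μC, V=5.00V), C2(3μF, Q=0μC, V=0.00V), C3(4μF, Q=8μC, V=2.00V), C4(5μF, Q=5μC, V=1.00V)
Op 1: CLOSE 3-2: Q_total=8.00, C_total=7.00, V=1.14; Q3=4.57, Q2=3.43; dissipated=3.429
Op 2: CLOSE 2-1: Q_total=8.43, C_total=4.00, V=2.11; Q2=6.32, Q1=2.11; dissipated=5.579
Op 3: CLOSE 2-4: Q_total=11.32, C_total=8.00, V=1.42; Q2=4.25, Q4=7.08; dissipated=1.149
Total dissipated: 10.157 μJ

Answer: 10.16 μJ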